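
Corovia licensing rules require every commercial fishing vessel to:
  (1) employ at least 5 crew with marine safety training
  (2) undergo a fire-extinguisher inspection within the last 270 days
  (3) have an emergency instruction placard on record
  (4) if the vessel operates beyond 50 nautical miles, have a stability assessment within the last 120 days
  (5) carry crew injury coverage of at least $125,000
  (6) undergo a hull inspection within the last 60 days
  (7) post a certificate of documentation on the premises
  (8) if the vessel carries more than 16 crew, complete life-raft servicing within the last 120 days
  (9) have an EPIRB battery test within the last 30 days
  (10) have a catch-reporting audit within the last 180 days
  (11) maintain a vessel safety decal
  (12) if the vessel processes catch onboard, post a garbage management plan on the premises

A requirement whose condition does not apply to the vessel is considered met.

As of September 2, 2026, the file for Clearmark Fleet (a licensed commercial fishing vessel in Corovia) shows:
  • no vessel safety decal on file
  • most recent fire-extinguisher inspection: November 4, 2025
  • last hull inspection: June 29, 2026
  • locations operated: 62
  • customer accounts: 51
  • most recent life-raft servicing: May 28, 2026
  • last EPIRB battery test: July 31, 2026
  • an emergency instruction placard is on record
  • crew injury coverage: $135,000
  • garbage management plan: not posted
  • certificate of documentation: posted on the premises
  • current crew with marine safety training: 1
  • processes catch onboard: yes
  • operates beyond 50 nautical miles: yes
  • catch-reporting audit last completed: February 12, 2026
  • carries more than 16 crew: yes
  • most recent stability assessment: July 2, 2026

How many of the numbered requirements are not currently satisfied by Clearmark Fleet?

7

1. crew with marine safety training 1 < 5 → not met
2. fire-extinguisher inspection 302 days ago vs limit 270 → not met
3. emergency instruction placard present → met
4. condition 'operates beyond 50 nautical miles' holds; stability assessment 62 days ago vs limit 120 → met
5. crew injury coverage $135,000 ≥ $125,000 → met
6. hull inspection 65 days ago vs limit 60 → not met
7. certificate of documentation present → met
8. condition 'carries more than 16 crew' holds; life-raft servicing 97 days ago vs limit 120 → met
9. EPIRB battery test 33 days ago vs limit 30 → not met
10. catch-reporting audit 202 days ago vs limit 180 → not met
11. vessel safety decal absent → not met
12. condition 'processes catch onboard' holds; garbage management plan absent → not met
Not met: 7 of 12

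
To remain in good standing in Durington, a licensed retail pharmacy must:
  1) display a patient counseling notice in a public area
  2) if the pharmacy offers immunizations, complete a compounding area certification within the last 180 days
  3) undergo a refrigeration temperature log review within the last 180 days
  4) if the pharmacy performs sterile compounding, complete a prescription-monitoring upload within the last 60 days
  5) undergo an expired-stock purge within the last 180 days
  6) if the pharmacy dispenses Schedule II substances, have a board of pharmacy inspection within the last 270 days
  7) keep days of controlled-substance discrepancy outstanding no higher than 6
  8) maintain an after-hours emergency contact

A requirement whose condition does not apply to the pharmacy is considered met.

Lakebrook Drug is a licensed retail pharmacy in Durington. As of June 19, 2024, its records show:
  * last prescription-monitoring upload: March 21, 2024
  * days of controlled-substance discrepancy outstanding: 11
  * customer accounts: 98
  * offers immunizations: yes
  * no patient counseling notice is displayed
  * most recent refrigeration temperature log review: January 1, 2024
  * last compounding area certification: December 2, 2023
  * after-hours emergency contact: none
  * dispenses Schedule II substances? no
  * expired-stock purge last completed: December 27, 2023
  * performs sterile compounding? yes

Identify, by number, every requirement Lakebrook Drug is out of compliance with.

1, 2, 4, 7, 8

1. patient counseling notice absent → not met
2. condition 'offers immunizations' holds; compounding area certification 200 days ago vs limit 180 → not met
3. refrigeration temperature log review 170 days ago vs limit 180 → met
4. condition 'performs sterile compounding' holds; prescription-monitoring upload 90 days ago vs limit 60 → not met
5. expired-stock purge 175 days ago vs limit 180 → met
6. condition 'dispenses Schedule II substances' does not hold → requirement n/a → met
7. days of controlled-substance discrepancy outstanding 11 > 6 → not met
8. after-hours emergency contact absent → not met
Not met: 1, 2, 4, 7, 8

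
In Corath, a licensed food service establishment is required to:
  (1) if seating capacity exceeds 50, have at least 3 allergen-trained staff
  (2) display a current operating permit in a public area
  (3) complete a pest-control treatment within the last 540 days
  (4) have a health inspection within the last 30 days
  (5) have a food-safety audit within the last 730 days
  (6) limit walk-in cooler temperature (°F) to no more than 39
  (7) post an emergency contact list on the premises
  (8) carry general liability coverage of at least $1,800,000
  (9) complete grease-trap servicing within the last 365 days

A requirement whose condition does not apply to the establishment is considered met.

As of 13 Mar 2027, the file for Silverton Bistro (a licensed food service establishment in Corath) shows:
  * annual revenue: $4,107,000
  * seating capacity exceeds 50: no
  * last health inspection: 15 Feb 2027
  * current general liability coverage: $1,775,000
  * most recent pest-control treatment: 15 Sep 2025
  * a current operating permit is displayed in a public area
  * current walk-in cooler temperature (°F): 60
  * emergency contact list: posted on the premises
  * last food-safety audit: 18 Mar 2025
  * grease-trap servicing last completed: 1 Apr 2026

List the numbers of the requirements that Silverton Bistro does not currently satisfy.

1. condition 'seating capacity exceeds 50' does not hold → requirement n/a → met
2. current operating permit present → met
3. pest-control treatment 544 days ago vs limit 540 → not met
4. health inspection 26 days ago vs limit 30 → met
5. food-safety audit 725 days ago vs limit 730 → met
6. walk-in cooler temperature (°F) 60 > 39 → not met
7. emergency contact list present → met
8. general liability coverage $1,775,000 < $1,800,000 → not met
9. grease-trap servicing 346 days ago vs limit 365 → met
Not met: 3, 6, 8

3, 6, 8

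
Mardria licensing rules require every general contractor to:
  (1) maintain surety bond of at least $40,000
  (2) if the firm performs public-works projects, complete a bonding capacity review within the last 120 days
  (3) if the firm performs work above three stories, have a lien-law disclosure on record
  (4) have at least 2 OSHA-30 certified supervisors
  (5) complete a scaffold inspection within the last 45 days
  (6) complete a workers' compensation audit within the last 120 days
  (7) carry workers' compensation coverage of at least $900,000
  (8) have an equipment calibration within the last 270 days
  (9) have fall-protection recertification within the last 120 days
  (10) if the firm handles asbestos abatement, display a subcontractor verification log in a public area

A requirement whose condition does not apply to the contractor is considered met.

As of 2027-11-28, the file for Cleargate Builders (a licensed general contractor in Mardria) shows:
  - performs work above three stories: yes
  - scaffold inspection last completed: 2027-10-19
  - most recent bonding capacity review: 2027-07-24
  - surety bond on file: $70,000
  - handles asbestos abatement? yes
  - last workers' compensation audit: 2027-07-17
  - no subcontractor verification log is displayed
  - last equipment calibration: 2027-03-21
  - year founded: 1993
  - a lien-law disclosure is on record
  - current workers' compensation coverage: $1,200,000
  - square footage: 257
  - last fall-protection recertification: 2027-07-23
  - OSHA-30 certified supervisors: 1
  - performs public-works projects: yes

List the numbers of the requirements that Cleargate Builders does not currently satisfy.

1. surety bond $70,000 ≥ $40,000 → met
2. condition 'performs public-works projects' holds; bonding capacity review 127 days ago vs limit 120 → not met
3. condition 'performs work above three stories' holds; lien-law disclosure present → met
4. OSHA-30 certified supervisors 1 < 2 → not met
5. scaffold inspection 40 days ago vs limit 45 → met
6. workers' compensation audit 134 days ago vs limit 120 → not met
7. workers' compensation coverage $1,200,000 ≥ $900,000 → met
8. equipment calibration 252 days ago vs limit 270 → met
9. fall-protection recertification 128 days ago vs limit 120 → not met
10. condition 'handles asbestos abatement' holds; subcontractor verification log absent → not met
Not met: 2, 4, 6, 9, 10

2, 4, 6, 9, 10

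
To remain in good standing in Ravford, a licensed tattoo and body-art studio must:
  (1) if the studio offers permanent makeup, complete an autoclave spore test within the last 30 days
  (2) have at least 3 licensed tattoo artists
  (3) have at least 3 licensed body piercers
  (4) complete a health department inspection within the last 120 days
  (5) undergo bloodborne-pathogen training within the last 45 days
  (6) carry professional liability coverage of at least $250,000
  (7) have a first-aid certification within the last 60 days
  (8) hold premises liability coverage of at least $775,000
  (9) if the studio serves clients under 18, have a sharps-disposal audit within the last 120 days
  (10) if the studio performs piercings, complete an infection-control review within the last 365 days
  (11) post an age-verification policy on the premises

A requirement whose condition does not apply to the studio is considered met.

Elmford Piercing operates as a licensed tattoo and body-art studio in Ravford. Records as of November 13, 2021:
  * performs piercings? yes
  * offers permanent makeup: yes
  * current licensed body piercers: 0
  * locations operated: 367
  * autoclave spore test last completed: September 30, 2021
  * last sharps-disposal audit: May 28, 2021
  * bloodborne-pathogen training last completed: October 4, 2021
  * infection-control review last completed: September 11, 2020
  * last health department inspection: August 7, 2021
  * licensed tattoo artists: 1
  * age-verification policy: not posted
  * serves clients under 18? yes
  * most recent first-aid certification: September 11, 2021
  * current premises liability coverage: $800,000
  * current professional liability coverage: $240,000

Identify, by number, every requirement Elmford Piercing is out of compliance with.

1. condition 'offers permanent makeup' holds; autoclave spore test 44 days ago vs limit 30 → not met
2. licensed tattoo artists 1 < 3 → not met
3. licensed body piercers 0 < 3 → not met
4. health department inspection 98 days ago vs limit 120 → met
5. bloodborne-pathogen training 40 days ago vs limit 45 → met
6. professional liability coverage $240,000 < $250,000 → not met
7. first-aid certification 63 days ago vs limit 60 → not met
8. premises liability coverage $800,000 ≥ $775,000 → met
9. condition 'serves clients under 18' holds; sharps-disposal audit 169 days ago vs limit 120 → not met
10. condition 'performs piercings' holds; infection-control review 428 days ago vs limit 365 → not met
11. age-verification policy absent → not met
Not met: 1, 2, 3, 6, 7, 9, 10, 11

1, 2, 3, 6, 7, 9, 10, 11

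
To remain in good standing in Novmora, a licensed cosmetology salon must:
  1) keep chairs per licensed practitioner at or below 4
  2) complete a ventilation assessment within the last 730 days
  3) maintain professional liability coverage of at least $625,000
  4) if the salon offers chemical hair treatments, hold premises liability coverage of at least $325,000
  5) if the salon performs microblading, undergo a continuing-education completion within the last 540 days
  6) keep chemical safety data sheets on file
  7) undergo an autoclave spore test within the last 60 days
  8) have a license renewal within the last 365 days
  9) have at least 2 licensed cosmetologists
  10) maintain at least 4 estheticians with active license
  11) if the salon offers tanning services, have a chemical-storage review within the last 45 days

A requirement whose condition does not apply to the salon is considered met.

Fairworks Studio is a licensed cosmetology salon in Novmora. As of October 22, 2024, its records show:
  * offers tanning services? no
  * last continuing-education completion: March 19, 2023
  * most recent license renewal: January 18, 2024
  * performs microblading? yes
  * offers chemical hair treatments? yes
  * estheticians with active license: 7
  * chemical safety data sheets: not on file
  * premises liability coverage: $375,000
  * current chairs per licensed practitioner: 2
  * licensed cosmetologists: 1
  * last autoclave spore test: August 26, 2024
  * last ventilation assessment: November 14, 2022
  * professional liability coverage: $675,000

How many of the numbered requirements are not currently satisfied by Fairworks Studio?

3

1. chairs per licensed practitioner 2 ≤ 4 → met
2. ventilation assessment 708 days ago vs limit 730 → met
3. professional liability coverage $675,000 ≥ $625,000 → met
4. condition 'offers chemical hair treatments' holds; premises liability coverage $375,000 ≥ $325,000 → met
5. condition 'performs microblading' holds; continuing-education completion 583 days ago vs limit 540 → not met
6. chemical safety data sheets absent → not met
7. autoclave spore test 57 days ago vs limit 60 → met
8. license renewal 278 days ago vs limit 365 → met
9. licensed cosmetologists 1 < 2 → not met
10. estheticians with active license 7 ≥ 4 → met
11. condition 'offers tanning services' does not hold → requirement n/a → met
Not met: 3 of 11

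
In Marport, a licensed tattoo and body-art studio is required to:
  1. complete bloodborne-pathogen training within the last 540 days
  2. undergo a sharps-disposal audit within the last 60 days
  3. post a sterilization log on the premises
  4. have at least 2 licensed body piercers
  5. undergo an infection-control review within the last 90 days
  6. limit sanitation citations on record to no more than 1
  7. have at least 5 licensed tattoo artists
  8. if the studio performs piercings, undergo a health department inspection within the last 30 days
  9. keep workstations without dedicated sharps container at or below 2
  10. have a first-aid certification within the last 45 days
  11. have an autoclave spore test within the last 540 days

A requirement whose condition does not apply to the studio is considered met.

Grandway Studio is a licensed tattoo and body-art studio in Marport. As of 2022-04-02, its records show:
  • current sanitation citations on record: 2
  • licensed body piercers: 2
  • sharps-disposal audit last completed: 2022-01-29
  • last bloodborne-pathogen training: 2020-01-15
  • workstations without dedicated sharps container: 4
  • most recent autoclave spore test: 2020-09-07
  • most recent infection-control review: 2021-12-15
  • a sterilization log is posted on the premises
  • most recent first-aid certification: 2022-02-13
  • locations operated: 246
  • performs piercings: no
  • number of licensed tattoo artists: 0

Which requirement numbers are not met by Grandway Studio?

1, 2, 5, 6, 7, 9, 10, 11

1. bloodborne-pathogen training 808 days ago vs limit 540 → not met
2. sharps-disposal audit 63 days ago vs limit 60 → not met
3. sterilization log present → met
4. licensed body piercers 2 ≥ 2 → met
5. infection-control review 108 days ago vs limit 90 → not met
6. sanitation citations on record 2 > 1 → not met
7. licensed tattoo artists 0 < 5 → not met
8. condition 'performs piercings' does not hold → requirement n/a → met
9. workstations without dedicated sharps container 4 > 2 → not met
10. first-aid certification 48 days ago vs limit 45 → not met
11. autoclave spore test 572 days ago vs limit 540 → not met
Not met: 1, 2, 5, 6, 7, 9, 10, 11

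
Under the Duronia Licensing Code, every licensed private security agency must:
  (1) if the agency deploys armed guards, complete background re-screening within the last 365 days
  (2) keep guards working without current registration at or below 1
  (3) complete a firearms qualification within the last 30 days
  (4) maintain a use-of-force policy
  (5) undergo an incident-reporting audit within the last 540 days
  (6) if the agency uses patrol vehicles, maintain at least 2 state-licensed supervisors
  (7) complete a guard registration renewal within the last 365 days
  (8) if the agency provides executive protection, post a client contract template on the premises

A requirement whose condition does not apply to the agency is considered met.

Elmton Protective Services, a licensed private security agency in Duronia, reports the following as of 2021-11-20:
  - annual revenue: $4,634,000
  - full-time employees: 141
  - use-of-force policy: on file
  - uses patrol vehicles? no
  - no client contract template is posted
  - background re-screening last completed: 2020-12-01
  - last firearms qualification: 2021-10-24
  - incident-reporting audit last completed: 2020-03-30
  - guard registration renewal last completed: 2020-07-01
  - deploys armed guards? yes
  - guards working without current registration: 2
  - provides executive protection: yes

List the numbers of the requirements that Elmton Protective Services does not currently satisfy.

2, 5, 7, 8

1. condition 'deploys armed guards' holds; background re-screening 354 days ago vs limit 365 → met
2. guards working without current registration 2 > 1 → not met
3. firearms qualification 27 days ago vs limit 30 → met
4. use-of-force policy present → met
5. incident-reporting audit 600 days ago vs limit 540 → not met
6. condition 'uses patrol vehicles' does not hold → requirement n/a → met
7. guard registration renewal 507 days ago vs limit 365 → not met
8. condition 'provides executive protection' holds; client contract template absent → not met
Not met: 2, 5, 7, 8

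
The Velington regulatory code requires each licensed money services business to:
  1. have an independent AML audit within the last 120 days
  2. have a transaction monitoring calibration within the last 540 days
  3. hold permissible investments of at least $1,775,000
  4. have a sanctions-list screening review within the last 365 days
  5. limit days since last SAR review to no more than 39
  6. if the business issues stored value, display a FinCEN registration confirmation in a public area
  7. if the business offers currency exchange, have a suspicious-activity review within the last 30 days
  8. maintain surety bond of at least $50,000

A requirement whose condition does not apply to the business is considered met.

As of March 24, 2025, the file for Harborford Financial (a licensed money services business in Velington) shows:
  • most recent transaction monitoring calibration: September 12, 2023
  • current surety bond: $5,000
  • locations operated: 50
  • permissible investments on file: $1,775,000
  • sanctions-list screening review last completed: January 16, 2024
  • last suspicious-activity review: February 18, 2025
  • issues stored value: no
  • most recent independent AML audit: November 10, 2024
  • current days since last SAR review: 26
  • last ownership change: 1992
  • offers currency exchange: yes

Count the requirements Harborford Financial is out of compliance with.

5

1. independent AML audit 134 days ago vs limit 120 → not met
2. transaction monitoring calibration 559 days ago vs limit 540 → not met
3. permissible investments $1,775,000 ≥ $1,775,000 → met
4. sanctions-list screening review 433 days ago vs limit 365 → not met
5. days since last SAR review 26 ≤ 39 → met
6. condition 'issues stored value' does not hold → requirement n/a → met
7. condition 'offers currency exchange' holds; suspicious-activity review 34 days ago vs limit 30 → not met
8. surety bond $5,000 < $50,000 → not met
Not met: 5 of 8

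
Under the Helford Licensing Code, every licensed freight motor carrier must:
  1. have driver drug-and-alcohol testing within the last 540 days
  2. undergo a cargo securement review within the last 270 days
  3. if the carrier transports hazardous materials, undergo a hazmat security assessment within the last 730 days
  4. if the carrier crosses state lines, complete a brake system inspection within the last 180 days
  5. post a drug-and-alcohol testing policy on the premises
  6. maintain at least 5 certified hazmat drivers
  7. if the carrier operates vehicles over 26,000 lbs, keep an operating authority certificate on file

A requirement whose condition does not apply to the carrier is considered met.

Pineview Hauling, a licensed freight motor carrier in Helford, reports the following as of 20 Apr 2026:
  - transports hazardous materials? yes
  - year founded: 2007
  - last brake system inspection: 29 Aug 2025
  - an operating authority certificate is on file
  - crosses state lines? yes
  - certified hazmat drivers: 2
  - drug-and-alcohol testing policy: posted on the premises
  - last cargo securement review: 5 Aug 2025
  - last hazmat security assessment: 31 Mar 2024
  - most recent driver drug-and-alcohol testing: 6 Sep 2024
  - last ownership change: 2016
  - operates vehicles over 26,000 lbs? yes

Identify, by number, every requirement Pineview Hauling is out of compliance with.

1. driver drug-and-alcohol testing 591 days ago vs limit 540 → not met
2. cargo securement review 258 days ago vs limit 270 → met
3. condition 'transports hazardous materials' holds; hazmat security assessment 750 days ago vs limit 730 → not met
4. condition 'crosses state lines' holds; brake system inspection 234 days ago vs limit 180 → not met
5. drug-and-alcohol testing policy present → met
6. certified hazmat drivers 2 < 5 → not met
7. condition 'operates vehicles over 26,000 lbs' holds; operating authority certificate present → met
Not met: 1, 3, 4, 6

1, 3, 4, 6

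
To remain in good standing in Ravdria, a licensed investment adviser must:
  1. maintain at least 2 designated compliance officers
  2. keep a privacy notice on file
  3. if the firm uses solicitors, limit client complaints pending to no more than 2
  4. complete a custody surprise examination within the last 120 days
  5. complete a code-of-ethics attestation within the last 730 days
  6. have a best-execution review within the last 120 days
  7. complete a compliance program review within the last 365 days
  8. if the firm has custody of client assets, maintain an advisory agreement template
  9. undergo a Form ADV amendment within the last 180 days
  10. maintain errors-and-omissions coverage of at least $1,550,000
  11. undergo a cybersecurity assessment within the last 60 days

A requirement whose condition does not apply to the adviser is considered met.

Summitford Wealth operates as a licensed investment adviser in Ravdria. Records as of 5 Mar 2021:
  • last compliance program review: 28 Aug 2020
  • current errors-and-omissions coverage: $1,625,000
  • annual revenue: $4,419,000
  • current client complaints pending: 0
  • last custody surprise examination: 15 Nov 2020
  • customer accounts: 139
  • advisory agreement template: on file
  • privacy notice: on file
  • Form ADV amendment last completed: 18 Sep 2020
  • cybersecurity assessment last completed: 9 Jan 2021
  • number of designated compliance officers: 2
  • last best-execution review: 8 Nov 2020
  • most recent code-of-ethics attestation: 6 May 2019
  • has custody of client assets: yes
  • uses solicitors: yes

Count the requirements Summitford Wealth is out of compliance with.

0

1. designated compliance officers 2 ≥ 2 → met
2. privacy notice present → met
3. condition 'uses solicitors' holds; client complaints pending 0 ≤ 2 → met
4. custody surprise examination 110 days ago vs limit 120 → met
5. code-of-ethics attestation 669 days ago vs limit 730 → met
6. best-execution review 117 days ago vs limit 120 → met
7. compliance program review 189 days ago vs limit 365 → met
8. condition 'has custody of client assets' holds; advisory agreement template present → met
9. Form ADV amendment 168 days ago vs limit 180 → met
10. errors-and-omissions coverage $1,625,000 ≥ $1,550,000 → met
11. cybersecurity assessment 55 days ago vs limit 60 → met
Not met: 0 of 11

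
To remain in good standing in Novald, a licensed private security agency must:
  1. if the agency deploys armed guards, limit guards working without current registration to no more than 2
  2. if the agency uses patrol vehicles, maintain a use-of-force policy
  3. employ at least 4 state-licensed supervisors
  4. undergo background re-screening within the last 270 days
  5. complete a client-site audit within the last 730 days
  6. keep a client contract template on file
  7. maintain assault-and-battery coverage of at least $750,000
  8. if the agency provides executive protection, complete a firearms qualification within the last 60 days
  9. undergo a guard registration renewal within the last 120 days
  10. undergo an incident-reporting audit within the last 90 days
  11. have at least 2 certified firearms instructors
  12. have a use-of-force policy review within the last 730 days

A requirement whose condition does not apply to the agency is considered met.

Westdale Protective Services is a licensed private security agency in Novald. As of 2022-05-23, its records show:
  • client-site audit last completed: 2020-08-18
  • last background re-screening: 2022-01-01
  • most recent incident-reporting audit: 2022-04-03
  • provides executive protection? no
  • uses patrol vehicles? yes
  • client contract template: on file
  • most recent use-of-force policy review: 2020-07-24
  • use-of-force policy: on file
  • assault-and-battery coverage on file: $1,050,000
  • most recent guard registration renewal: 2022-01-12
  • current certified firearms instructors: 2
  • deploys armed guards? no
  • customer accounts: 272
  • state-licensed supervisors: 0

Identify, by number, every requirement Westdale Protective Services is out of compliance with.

3, 9

1. condition 'deploys armed guards' does not hold → requirement n/a → met
2. condition 'uses patrol vehicles' holds; use-of-force policy present → met
3. state-licensed supervisors 0 < 4 → not met
4. background re-screening 142 days ago vs limit 270 → met
5. client-site audit 643 days ago vs limit 730 → met
6. client contract template present → met
7. assault-and-battery coverage $1,050,000 ≥ $750,000 → met
8. condition 'provides executive protection' does not hold → requirement n/a → met
9. guard registration renewal 131 days ago vs limit 120 → not met
10. incident-reporting audit 50 days ago vs limit 90 → met
11. certified firearms instructors 2 ≥ 2 → met
12. use-of-force policy review 668 days ago vs limit 730 → met
Not met: 3, 9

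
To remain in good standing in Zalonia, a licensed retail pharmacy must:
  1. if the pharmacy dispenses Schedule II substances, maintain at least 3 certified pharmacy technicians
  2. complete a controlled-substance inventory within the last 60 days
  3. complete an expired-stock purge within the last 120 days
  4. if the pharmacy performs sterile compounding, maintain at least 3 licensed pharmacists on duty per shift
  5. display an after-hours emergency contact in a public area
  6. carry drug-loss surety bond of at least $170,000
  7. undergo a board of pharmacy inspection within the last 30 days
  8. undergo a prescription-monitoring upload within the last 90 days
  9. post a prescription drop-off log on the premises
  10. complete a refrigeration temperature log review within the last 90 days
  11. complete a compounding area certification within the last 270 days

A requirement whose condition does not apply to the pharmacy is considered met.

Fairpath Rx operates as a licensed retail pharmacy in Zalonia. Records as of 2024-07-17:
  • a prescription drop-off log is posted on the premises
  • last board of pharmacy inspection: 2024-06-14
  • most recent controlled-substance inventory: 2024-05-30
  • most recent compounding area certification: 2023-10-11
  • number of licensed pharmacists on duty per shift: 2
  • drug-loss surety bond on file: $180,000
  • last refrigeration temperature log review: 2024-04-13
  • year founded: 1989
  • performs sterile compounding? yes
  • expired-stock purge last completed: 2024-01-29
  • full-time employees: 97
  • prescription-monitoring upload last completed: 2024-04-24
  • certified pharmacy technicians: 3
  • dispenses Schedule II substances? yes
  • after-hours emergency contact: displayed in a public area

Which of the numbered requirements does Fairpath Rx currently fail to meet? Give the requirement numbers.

1. condition 'dispenses Schedule II substances' holds; certified pharmacy technicians 3 ≥ 3 → met
2. controlled-substance inventory 48 days ago vs limit 60 → met
3. expired-stock purge 170 days ago vs limit 120 → not met
4. condition 'performs sterile compounding' holds; licensed pharmacists on duty per shift 2 < 3 → not met
5. after-hours emergency contact present → met
6. drug-loss surety bond $180,000 ≥ $170,000 → met
7. board of pharmacy inspection 33 days ago vs limit 30 → not met
8. prescription-monitoring upload 84 days ago vs limit 90 → met
9. prescription drop-off log present → met
10. refrigeration temperature log review 95 days ago vs limit 90 → not met
11. compounding area certification 280 days ago vs limit 270 → not met
Not met: 3, 4, 7, 10, 11

3, 4, 7, 10, 11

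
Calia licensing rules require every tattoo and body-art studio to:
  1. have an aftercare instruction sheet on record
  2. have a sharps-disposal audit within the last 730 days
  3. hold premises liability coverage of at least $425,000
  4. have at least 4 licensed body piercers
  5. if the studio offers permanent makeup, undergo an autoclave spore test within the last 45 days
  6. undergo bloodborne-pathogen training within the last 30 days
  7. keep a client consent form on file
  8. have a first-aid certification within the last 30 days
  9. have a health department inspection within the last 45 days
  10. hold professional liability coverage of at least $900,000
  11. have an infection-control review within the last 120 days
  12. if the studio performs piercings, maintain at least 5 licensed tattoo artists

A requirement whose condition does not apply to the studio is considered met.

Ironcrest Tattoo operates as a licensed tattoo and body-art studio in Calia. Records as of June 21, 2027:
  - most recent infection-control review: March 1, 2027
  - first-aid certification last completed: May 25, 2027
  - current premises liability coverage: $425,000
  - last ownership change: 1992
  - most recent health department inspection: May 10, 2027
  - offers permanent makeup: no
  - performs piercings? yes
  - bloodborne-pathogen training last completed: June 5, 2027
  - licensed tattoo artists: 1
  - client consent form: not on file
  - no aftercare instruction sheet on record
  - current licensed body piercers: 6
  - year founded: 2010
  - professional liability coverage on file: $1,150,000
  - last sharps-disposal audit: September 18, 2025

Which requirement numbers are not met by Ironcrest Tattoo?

1. aftercare instruction sheet absent → not met
2. sharps-disposal audit 641 days ago vs limit 730 → met
3. premises liability coverage $425,000 ≥ $425,000 → met
4. licensed body piercers 6 ≥ 4 → met
5. condition 'offers permanent makeup' does not hold → requirement n/a → met
6. bloodborne-pathogen training 16 days ago vs limit 30 → met
7. client consent form absent → not met
8. first-aid certification 27 days ago vs limit 30 → met
9. health department inspection 42 days ago vs limit 45 → met
10. professional liability coverage $1,150,000 ≥ $900,000 → met
11. infection-control review 112 days ago vs limit 120 → met
12. condition 'performs piercings' holds; licensed tattoo artists 1 < 5 → not met
Not met: 1, 7, 12

1, 7, 12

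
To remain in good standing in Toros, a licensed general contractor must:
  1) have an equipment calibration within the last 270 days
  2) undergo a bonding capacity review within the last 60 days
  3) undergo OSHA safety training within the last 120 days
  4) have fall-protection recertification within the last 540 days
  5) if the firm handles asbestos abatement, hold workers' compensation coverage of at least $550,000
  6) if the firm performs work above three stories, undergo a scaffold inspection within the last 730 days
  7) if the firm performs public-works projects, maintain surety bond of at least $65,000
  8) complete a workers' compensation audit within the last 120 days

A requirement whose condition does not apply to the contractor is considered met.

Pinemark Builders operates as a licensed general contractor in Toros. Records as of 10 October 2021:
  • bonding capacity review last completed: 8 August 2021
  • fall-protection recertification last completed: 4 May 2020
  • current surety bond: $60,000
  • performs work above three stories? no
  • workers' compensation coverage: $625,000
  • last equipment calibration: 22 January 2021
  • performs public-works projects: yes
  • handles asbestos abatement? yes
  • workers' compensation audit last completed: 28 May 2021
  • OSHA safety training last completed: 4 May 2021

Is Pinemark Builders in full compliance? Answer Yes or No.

No

1. equipment calibration 261 days ago vs limit 270 → met
2. bonding capacity review 63 days ago vs limit 60 → not met
3. OSHA safety training 159 days ago vs limit 120 → not met
4. fall-protection recertification 524 days ago vs limit 540 → met
5. condition 'handles asbestos abatement' holds; workers' compensation coverage $625,000 ≥ $550,000 → met
6. condition 'performs work above three stories' does not hold → requirement n/a → met
7. condition 'performs public-works projects' holds; surety bond $60,000 < $65,000 → not met
8. workers' compensation audit 135 days ago vs limit 120 → not met
Not met: 2, 3, 7, 8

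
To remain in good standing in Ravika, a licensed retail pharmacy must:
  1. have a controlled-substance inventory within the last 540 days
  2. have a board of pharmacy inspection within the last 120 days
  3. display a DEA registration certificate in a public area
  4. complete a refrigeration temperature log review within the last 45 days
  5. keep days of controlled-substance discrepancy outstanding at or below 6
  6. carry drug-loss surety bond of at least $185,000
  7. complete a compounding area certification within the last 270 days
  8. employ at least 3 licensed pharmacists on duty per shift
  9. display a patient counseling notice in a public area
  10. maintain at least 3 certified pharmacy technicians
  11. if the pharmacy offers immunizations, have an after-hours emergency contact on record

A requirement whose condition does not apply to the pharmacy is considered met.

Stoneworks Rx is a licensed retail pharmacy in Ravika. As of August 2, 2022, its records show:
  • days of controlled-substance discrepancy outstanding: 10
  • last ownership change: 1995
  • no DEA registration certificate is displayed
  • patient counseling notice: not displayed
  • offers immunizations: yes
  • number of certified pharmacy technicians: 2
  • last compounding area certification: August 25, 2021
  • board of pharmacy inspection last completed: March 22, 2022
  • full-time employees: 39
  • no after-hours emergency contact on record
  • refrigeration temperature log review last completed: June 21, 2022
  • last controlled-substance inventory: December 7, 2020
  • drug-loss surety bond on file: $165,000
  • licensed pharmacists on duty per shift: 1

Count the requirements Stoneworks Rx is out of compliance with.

10

1. controlled-substance inventory 603 days ago vs limit 540 → not met
2. board of pharmacy inspection 133 days ago vs limit 120 → not met
3. DEA registration certificate absent → not met
4. refrigeration temperature log review 42 days ago vs limit 45 → met
5. days of controlled-substance discrepancy outstanding 10 > 6 → not met
6. drug-loss surety bond $165,000 < $185,000 → not met
7. compounding area certification 342 days ago vs limit 270 → not met
8. licensed pharmacists on duty per shift 1 < 3 → not met
9. patient counseling notice absent → not met
10. certified pharmacy technicians 2 < 3 → not met
11. condition 'offers immunizations' holds; after-hours emergency contact absent → not met
Not met: 10 of 11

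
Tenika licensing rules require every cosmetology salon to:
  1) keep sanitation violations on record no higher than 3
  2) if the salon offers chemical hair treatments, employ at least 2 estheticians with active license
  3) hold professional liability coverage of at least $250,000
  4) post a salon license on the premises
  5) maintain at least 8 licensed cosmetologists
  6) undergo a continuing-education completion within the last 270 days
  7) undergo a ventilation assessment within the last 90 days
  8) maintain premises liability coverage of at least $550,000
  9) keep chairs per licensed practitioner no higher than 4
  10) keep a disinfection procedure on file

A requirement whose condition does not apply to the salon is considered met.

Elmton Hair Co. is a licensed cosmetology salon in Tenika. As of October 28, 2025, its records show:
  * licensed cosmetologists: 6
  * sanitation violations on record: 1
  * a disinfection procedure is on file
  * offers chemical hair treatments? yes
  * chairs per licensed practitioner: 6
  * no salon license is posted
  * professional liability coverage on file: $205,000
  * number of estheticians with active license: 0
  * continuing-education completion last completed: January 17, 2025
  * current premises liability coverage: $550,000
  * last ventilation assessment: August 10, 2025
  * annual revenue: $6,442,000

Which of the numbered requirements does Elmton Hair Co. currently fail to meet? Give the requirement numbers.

2, 3, 4, 5, 6, 9

1. sanitation violations on record 1 ≤ 3 → met
2. condition 'offers chemical hair treatments' holds; estheticians with active license 0 < 2 → not met
3. professional liability coverage $205,000 < $250,000 → not met
4. salon license absent → not met
5. licensed cosmetologists 6 < 8 → not met
6. continuing-education completion 284 days ago vs limit 270 → not met
7. ventilation assessment 79 days ago vs limit 90 → met
8. premises liability coverage $550,000 ≥ $550,000 → met
9. chairs per licensed practitioner 6 > 4 → not met
10. disinfection procedure present → met
Not met: 2, 3, 4, 5, 6, 9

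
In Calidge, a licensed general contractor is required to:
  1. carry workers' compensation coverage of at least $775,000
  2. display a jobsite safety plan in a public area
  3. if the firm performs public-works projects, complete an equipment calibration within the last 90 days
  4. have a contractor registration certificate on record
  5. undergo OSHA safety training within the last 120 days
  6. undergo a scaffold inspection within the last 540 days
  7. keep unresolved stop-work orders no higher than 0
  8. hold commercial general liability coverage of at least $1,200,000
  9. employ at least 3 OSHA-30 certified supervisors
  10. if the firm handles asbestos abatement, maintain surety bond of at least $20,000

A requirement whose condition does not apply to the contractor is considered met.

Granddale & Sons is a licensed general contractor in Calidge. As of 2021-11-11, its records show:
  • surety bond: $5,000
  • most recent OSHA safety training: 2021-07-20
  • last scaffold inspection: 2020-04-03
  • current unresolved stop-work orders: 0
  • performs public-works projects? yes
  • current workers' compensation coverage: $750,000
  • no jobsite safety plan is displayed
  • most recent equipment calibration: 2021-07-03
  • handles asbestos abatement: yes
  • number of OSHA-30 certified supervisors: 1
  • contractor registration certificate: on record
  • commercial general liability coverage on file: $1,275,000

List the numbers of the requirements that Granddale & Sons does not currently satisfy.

1. workers' compensation coverage $750,000 < $775,000 → not met
2. jobsite safety plan absent → not met
3. condition 'performs public-works projects' holds; equipment calibration 131 days ago vs limit 90 → not met
4. contractor registration certificate present → met
5. OSHA safety training 114 days ago vs limit 120 → met
6. scaffold inspection 587 days ago vs limit 540 → not met
7. unresolved stop-work orders 0 ≤ 0 → met
8. commercial general liability coverage $1,275,000 ≥ $1,200,000 → met
9. OSHA-30 certified supervisors 1 < 3 → not met
10. condition 'handles asbestos abatement' holds; surety bond $5,000 < $20,000 → not met
Not met: 1, 2, 3, 6, 9, 10

1, 2, 3, 6, 9, 10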